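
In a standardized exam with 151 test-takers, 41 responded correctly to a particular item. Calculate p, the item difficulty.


Item difficulty p = number correct / total examinees
p = 41 / 151
p = 0.2715

0.2715


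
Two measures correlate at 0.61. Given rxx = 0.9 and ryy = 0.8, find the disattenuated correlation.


r_corrected = rxy / sqrt(rxx * ryy)
= 0.61 / sqrt(0.9 * 0.8)
= 0.61 / sqrt(0.72)
= 0.61 / 0.848528
r_corrected = 0.7189

0.7189


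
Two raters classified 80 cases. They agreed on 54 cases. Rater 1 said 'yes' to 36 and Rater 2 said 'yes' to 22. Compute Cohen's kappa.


P_o = 54/80 = 0.675
P_e = (36*22 + 44*58) / 6400 = 0.5225
kappa = (P_o - P_e) / (1 - P_e)
kappa = (0.675 - 0.5225) / (1 - 0.5225)
kappa = 0.3194

0.3194


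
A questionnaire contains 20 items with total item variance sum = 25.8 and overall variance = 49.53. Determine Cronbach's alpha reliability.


alpha = (k/(k-1)) * (1 - sum(si^2)/s_total^2)
= (20/19) * (1 - 25.8/49.53)
alpha = 0.5043

0.5043


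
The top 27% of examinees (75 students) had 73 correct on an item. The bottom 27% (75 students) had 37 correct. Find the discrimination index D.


p_upper = 73/75 = 0.9733
p_lower = 37/75 = 0.4933
D = 0.9733 - 0.4933 = 0.48

0.48


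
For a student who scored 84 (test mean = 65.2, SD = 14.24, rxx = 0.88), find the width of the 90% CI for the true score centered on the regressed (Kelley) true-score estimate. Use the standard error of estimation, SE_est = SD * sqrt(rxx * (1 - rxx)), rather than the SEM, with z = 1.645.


True score estimate = 0.88*84 + 0.12*65.2 = 81.744
SE_est = SD * sqrt(rxx * (1 - rxx)) = 14.24 * sqrt(0.88 * 0.12) = 14.24 * sqrt(0.1056) = 4.627452
CI = T_est +/- z * SE_est, so width = 2 * z * SE_est = 2 * 1.645 * 4.627452
Width = 15.2243

15.2243


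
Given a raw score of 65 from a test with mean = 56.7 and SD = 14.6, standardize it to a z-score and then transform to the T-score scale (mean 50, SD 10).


z = (X - mean) / SD = (65 - 56.7) / 14.6
z = 8.3 / 14.6
z = 0.5685
T-score = T = 50 + 10z
Carry z at full precision (z = 8.3 / 14.6) into the conversion:
T-score = 50 + 10 * (8.3 / 14.6) = 50 + 83 / 14.6
T-score = 50 + 5.6849
T-score = 55.6849

55.6849


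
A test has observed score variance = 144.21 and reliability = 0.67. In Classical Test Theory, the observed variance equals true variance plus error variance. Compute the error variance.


var_true = rxx * var_obs = 0.67 * 144.21 = 96.6207
var_error = var_obs - var_true
var_error = 144.21 - 96.6207
var_error = 47.5893

47.5893


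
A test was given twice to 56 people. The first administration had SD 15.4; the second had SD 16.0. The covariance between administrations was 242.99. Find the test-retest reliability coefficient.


r = cov(X,Y) / (SD_X * SD_Y)
r = 242.99 / (15.4 * 16.0)
r = 242.99 / 246.4
r = 0.9862

0.9862


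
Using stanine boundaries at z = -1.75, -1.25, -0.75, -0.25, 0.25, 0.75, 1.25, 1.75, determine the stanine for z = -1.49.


Stanine boundaries: [-1.75, -1.25, -0.75, -0.25, 0.25, 0.75, 1.25, 1.75]
z = -1.49
Check each boundary:
  z >= -1.75 -> could be stanine 2
  z < -1.25
  z < -0.75
  z < -0.25
  z < 0.25
  z < 0.75
  z < 1.25
  z < 1.75
Highest qualifying boundary gives stanine = 2

2


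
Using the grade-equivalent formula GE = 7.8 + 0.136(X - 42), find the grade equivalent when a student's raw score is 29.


raw - median = 29 - 42 = -13
slope * diff = 0.136 * -13 = -1.768
GE = 7.8 + -1.768
GE = 6.032

6.032


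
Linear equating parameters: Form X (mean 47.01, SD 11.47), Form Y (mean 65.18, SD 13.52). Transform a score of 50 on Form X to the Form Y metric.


slope = SD_Y / SD_X = 13.52 / 11.47 ~ 1.1787
intercept = mean_Y - slope * mean_X = 65.18 - (13.52 / 11.47) * 47.01 ~ 9.768
Y = slope * X + intercept. To avoid rounding drift from the rounded slope/intercept, evaluate the equivalent form Y = mean_Y + SD_Y * (X - mean_X) / SD_X at full precision:
Y = 65.18 + 13.52 * (50 - 47.01) / 11.47
Y = 65.18 + 13.52 * 2.99 / 11.47
Y = 65.18 + 40.4248 / 11.47
Y = 65.18 + 3.5244
Y = 68.7044

68.7044


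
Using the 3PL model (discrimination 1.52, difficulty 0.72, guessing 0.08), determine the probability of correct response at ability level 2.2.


logit = 1.52*(2.2 - 0.72) = 2.2496
P* = 1/(1 + exp(-2.2496)) = 0.9046
P = 0.08 + (1 - 0.08) * 0.9046
P = 0.9122

0.9122


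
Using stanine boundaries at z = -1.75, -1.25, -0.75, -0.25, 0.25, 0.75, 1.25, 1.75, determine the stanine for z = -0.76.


Stanine boundaries: [-1.75, -1.25, -0.75, -0.25, 0.25, 0.75, 1.25, 1.75]
z = -0.76
Check each boundary:
  z >= -1.75 -> could be stanine 2
  z >= -1.25 -> could be stanine 3
  z < -0.75
  z < -0.25
  z < 0.25
  z < 0.75
  z < 1.25
  z < 1.75
Highest qualifying boundary gives stanine = 3

3


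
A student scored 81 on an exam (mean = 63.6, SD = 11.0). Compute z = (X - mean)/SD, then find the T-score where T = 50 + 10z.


z = (X - mean) / SD = (81 - 63.6) / 11.0
z = 17.4 / 11.0
z = 1.5818
T-score = T = 50 + 10z
Carry z at full precision (z = 17.4 / 11.0) into the conversion:
T-score = 50 + 10 * (17.4 / 11.0) = 50 + 174 / 11.0
T-score = 50 + 15.8182
T-score = 65.8182

65.8182


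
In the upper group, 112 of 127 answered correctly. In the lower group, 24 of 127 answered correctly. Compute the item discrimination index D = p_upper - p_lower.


p_upper = 112/127 = 0.8819
p_lower = 24/127 = 0.189
D = 0.8819 - 0.189 = 0.6929

0.6929


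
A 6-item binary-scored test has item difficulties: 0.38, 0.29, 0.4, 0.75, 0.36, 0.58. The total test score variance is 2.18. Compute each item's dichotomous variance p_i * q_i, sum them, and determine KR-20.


For each item, compute p_i * q_i:
  Item 1: 0.38 * 0.62 = 0.2356
  Item 2: 0.29 * 0.71 = 0.2059
  Item 3: 0.4 * 0.6 = 0.24
  Item 4: 0.75 * 0.25 = 0.1875
  Item 5: 0.36 * 0.64 = 0.2304
  Item 6: 0.58 * 0.42 = 0.2436
Sum(p_i * q_i) = 0.2356 + 0.2059 + 0.24 + 0.1875 + 0.2304 + 0.2436 = 1.343
KR-20 = (k/(k-1)) * (1 - Sum(p_i*q_i) / Var_total)
= (6/5) * (1 - 1.343/2.18)
= 1.2 * 0.3839
KR-20 = 0.4607

0.4607


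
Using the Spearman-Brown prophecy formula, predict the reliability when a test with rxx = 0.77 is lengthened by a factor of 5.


r_new = (n * rxx) / (1 + (n-1) * rxx)
r_new = (5 * 0.77) / (1 + 4 * 0.77)
r_new = 3.85 / 4.08
r_new = 0.9436

0.9436


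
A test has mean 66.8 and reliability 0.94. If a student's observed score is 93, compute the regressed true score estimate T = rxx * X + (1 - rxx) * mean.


T_est = rxx * X + (1 - rxx) * mean
T_est = 0.94 * 93 + 0.06 * 66.8
T_est = 87.42 + 4.008
T_est = 91.428

91.428


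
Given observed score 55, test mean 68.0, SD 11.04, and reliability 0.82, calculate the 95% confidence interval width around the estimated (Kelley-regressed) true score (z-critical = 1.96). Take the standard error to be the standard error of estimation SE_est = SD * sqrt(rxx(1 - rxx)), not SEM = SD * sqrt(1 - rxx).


True score estimate = 0.82*55 + 0.18*68.0 = 57.34
SE_est = SD * sqrt(rxx * (1 - rxx)) = 11.04 * sqrt(0.82 * 0.18) = 11.04 * sqrt(0.1476) = 4.241429
CI = T_est +/- z * SE_est, so width = 2 * z * SE_est = 2 * 1.96 * 4.241429
Width = 16.6264

16.6264


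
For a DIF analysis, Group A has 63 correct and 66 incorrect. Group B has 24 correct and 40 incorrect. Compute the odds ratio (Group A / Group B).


Odds_A = 63/66 = 0.9545
Odds_B = 24/40 = 0.6
OR = Odds_A / Odds_B = 0.9545 / 0.6
Exactly, OR = (63 * 40) / (66 * 24) = 2520 / 1584
OR = 1.5909

1.5909


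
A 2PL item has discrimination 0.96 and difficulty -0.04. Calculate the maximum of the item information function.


For 2PL, max info at theta = b = -0.04
I_max = a^2 / 4 = 0.96^2 / 4
= 0.9216 / 4
I_max = 0.2304

0.2304


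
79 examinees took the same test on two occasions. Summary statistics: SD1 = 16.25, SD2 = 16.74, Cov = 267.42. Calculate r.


r = cov(X,Y) / (SD_X * SD_Y)
r = 267.42 / (16.25 * 16.74)
r = 267.42 / 272.025
r = 0.9831

0.9831


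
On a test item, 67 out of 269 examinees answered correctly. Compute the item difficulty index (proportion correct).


Item difficulty p = number correct / total examinees
p = 67 / 269
p = 0.2491

0.2491


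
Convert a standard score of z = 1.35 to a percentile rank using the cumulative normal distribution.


CDF(z) = 0.5 * (1 + erf(z/sqrt(2)))
erf(0.9546) = 0.823
CDF = 0.9115
Percentile rank = 0.9115 * 100 = 91.15

91.15


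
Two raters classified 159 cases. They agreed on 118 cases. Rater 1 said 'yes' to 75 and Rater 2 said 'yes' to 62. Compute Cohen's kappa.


P_o = 118/159 = 0.742138
P_e = (75*62 + 84*97) / 25281 = 0.50623
kappa = (P_o - P_e) / (1 - P_e)
kappa = (0.742138 - 0.50623) / (1 - 0.50623)
kappa = 0.4778

0.4778


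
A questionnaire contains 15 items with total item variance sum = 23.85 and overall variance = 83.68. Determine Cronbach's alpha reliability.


alpha = (k/(k-1)) * (1 - sum(si^2)/s_total^2)
= (15/14) * (1 - 23.85/83.68)
alpha = 0.7661

0.7661


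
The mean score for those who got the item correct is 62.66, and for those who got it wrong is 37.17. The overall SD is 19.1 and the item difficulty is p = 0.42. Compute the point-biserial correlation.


q = 1 - p = 0.58
rpb = ((M1 - M0) / SD) * sqrt(p * q)
rpb = ((62.66 - 37.17) / 19.1) * sqrt(0.42 * 0.58)
rpb = 0.6587

0.6587


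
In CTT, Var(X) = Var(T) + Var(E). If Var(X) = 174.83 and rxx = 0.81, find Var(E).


var_true = rxx * var_obs = 0.81 * 174.83 = 141.6123
var_error = var_obs - var_true
var_error = 174.83 - 141.6123
var_error = 33.2177

33.2177


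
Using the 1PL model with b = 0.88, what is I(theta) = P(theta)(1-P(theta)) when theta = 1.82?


P = 1/(1+exp(-(1.82-0.88))) = 0.7191
I = P*(1-P) = 0.7191 * 0.2809
I = 0.202

0.202


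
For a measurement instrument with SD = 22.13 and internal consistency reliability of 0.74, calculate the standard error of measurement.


SEM = SD * sqrt(1 - rxx)
SEM = 22.13 * sqrt(1 - 0.74)
SEM = 22.13 * sqrt(0.26) = 22.13 * 0.509902
SEM = 11.2841

11.2841


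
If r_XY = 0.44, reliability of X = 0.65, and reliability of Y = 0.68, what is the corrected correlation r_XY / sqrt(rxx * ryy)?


r_corrected = rxy / sqrt(rxx * ryy)
= 0.44 / sqrt(0.65 * 0.68)
= 0.44 / sqrt(0.442)
= 0.44 / 0.664831
r_corrected = 0.6618

0.6618


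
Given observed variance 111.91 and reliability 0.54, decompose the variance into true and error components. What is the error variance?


var_true = rxx * var_obs = 0.54 * 111.91 = 60.4314
var_error = var_obs - var_true
var_error = 111.91 - 60.4314
var_error = 51.4786

51.4786


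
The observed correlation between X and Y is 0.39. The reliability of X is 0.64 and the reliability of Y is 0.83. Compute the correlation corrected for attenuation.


r_corrected = rxy / sqrt(rxx * ryy)
= 0.39 / sqrt(0.64 * 0.83)
= 0.39 / sqrt(0.5312)
= 0.39 / 0.728835
r_corrected = 0.5351

0.5351


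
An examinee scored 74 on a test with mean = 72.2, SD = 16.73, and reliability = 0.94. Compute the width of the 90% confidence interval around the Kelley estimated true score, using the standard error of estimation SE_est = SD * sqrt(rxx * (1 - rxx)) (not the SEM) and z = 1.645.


True score estimate = 0.94*74 + 0.06*72.2 = 73.892
SE_est = SD * sqrt(rxx * (1 - rxx)) = 16.73 * sqrt(0.94 * 0.06) = 16.73 * sqrt(0.0564) = 3.973155
CI = T_est +/- z * SE_est, so width = 2 * z * SE_est = 2 * 1.645 * 3.973155
Width = 13.0717

13.0717


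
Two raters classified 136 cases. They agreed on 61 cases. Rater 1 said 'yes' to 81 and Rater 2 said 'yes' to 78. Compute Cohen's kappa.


P_o = 61/136 = 0.448529
P_e = (81*78 + 55*58) / 18496 = 0.514057
kappa = (P_o - P_e) / (1 - P_e)
kappa = (0.448529 - 0.514057) / (1 - 0.514057)
kappa = -0.1348

-0.1348


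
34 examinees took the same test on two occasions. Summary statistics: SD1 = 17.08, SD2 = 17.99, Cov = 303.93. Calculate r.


r = cov(X,Y) / (SD_X * SD_Y)
r = 303.93 / (17.08 * 17.99)
r = 303.93 / 307.2692
r = 0.9891

0.9891


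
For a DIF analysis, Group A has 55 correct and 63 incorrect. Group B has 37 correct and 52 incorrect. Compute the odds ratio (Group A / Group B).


Odds_A = 55/63 = 0.873
Odds_B = 37/52 = 0.7115
OR = Odds_A / Odds_B = 0.873 / 0.7115
Exactly, OR = (55 * 52) / (63 * 37) = 2860 / 2331
OR = 1.2269

1.2269


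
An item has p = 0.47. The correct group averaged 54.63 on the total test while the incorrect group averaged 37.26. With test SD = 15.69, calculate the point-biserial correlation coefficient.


q = 1 - p = 0.53
rpb = ((M1 - M0) / SD) * sqrt(p * q)
rpb = ((54.63 - 37.26) / 15.69) * sqrt(0.47 * 0.53)
rpb = 0.5525

0.5525


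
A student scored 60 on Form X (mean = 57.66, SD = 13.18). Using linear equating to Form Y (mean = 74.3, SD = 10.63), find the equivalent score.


slope = SD_Y / SD_X = 10.63 / 13.18 ~ 0.8065
intercept = mean_Y - slope * mean_X = 74.3 - (10.63 / 13.18) * 57.66 ~ 27.7958
Y = slope * X + intercept. To avoid rounding drift from the rounded slope/intercept, evaluate the equivalent form Y = mean_Y + SD_Y * (X - mean_X) / SD_X at full precision:
Y = 74.3 + 10.63 * (60 - 57.66) / 13.18
Y = 74.3 + 10.63 * 2.34 / 13.18
Y = 74.3 + 24.8742 / 13.18
Y = 74.3 + 1.8873
Y = 76.1873

76.1873


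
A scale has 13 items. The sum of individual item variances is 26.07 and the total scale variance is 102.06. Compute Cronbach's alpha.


alpha = (k/(k-1)) * (1 - sum(si^2)/s_total^2)
= (13/12) * (1 - 26.07/102.06)
alpha = 0.8066

0.8066


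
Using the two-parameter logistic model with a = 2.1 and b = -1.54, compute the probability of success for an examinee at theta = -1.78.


a*(theta - b) = 2.1 * (-1.78 - -1.54) = -0.504
exp(--0.504) = 1.6553
P = 1 / (1 + 1.6553)
P = 0.3766

0.3766


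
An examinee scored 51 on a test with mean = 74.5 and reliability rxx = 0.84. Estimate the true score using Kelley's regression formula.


T_est = rxx * X + (1 - rxx) * mean
T_est = 0.84 * 51 + 0.16 * 74.5
T_est = 42.84 + 11.92
T_est = 54.76

54.76


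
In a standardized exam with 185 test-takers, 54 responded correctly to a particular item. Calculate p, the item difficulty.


Item difficulty p = number correct / total examinees
p = 54 / 185
p = 0.2919

0.2919


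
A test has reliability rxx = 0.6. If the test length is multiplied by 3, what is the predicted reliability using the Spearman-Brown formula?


r_new = (n * rxx) / (1 + (n-1) * rxx)
r_new = (3 * 0.6) / (1 + 2 * 0.6)
r_new = 1.8 / 2.2
r_new = 0.8182

0.8182


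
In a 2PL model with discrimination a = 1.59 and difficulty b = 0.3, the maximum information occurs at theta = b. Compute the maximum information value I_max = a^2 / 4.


For 2PL, max info at theta = b = 0.3
I_max = a^2 / 4 = 1.59^2 / 4
= 2.5281 / 4
I_max = 0.632

0.632


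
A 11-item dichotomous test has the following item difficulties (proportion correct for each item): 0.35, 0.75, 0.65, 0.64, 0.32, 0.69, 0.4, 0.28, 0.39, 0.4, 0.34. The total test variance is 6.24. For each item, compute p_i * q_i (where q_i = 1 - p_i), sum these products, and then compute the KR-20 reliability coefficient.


For each item, compute p_i * q_i:
  Item 1: 0.35 * 0.65 = 0.2275
  Item 2: 0.75 * 0.25 = 0.1875
  Item 3: 0.65 * 0.35 = 0.2275
  Item 4: 0.64 * 0.36 = 0.2304
  Item 5: 0.32 * 0.68 = 0.2176
  Item 6: 0.69 * 0.31 = 0.2139
  Item 7: 0.4 * 0.6 = 0.24
  Item 8: 0.28 * 0.72 = 0.2016
  Item 9: 0.39 * 0.61 = 0.2379
  Item 10: 0.4 * 0.6 = 0.24
  Item 11: 0.34 * 0.66 = 0.2244
Sum(p_i * q_i) = 0.2275 + 0.1875 + 0.2275 + 0.2304 + 0.2176 + 0.2139 + 0.24 + 0.2016 + 0.2379 + 0.24 + 0.2244 = 2.4483
KR-20 = (k/(k-1)) * (1 - Sum(p_i*q_i) / Var_total)
= (11/10) * (1 - 2.4483/6.24)
= 1.1 * 0.6076
KR-20 = 0.6684

0.6684


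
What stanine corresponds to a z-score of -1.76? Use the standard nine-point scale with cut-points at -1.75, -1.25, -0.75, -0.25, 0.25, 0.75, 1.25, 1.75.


Stanine boundaries: [-1.75, -1.25, -0.75, -0.25, 0.25, 0.75, 1.25, 1.75]
z = -1.76
Check each boundary:
  z < -1.75
  z < -1.25
  z < -0.75
  z < -0.25
  z < 0.25
  z < 0.75
  z < 1.25
  z < 1.75
Highest qualifying boundary gives stanine = 1

1


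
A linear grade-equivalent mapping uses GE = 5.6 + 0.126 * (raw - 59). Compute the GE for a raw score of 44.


raw - median = 44 - 59 = -15
slope * diff = 0.126 * -15 = -1.89
GE = 5.6 + -1.89
GE = 3.71

3.71


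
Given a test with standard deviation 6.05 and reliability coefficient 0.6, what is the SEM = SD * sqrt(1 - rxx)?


SEM = SD * sqrt(1 - rxx)
SEM = 6.05 * sqrt(1 - 0.6)
SEM = 6.05 * sqrt(0.4) = 6.05 * 0.632456
SEM = 3.8264

3.8264


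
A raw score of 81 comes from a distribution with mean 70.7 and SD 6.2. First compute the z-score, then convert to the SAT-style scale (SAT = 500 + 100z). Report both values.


z = (X - mean) / SD = (81 - 70.7) / 6.2
z = 10.3 / 6.2
z = 1.6613
SAT-scale = SAT = 500 + 100z
Carry z at full precision (z = 10.3 / 6.2) into the conversion:
SAT-scale = 500 + 100 * (10.3 / 6.2) = 500 + 1030 / 6.2
SAT-scale = 500 + 166.129
SAT-scale = 666.129

666.129


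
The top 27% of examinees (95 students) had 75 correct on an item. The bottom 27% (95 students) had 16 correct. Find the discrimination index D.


p_upper = 75/95 = 0.7895
p_lower = 16/95 = 0.1684
D = 0.7895 - 0.1684 = 0.6211

0.6211


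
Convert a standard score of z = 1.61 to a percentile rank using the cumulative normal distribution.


CDF(z) = 0.5 * (1 + erf(z/sqrt(2)))
erf(1.1384) = 0.8926
CDF = 0.9463
Percentile rank = 0.9463 * 100 = 94.63

94.63


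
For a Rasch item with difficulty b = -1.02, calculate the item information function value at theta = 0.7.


P = 1/(1+exp(-(0.7--1.02))) = 0.8481
I = P*(1-P) = 0.8481 * 0.1519
I = 0.1288

0.1288


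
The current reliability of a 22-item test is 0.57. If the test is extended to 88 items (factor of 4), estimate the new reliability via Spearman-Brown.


r_new = (n * rxx) / (1 + (n-1) * rxx)
r_new = (4 * 0.57) / (1 + 3 * 0.57)
r_new = 2.28 / 2.71
r_new = 0.8413

0.8413


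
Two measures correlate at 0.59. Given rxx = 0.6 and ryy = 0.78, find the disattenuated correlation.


r_corrected = rxy / sqrt(rxx * ryy)
= 0.59 / sqrt(0.6 * 0.78)
= 0.59 / sqrt(0.468)
= 0.59 / 0.684105
r_corrected = 0.8624

0.8624


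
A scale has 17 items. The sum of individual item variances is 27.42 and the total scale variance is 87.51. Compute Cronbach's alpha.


alpha = (k/(k-1)) * (1 - sum(si^2)/s_total^2)
= (17/16) * (1 - 27.42/87.51)
alpha = 0.7296

0.7296


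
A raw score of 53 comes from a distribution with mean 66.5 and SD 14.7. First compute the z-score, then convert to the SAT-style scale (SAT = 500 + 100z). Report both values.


z = (X - mean) / SD = (53 - 66.5) / 14.7
z = -13.5 / 14.7
z = -0.9184
SAT-scale = SAT = 500 + 100z
Carry z at full precision (z = -13.5 / 14.7) into the conversion:
SAT-scale = 500 + 100 * (-13.5 / 14.7) = 500 + -1350 / 14.7
SAT-scale = 500 + -91.8367
SAT-scale = 408.1633

408.1633


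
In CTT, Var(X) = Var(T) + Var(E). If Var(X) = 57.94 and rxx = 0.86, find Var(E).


var_true = rxx * var_obs = 0.86 * 57.94 = 49.8284
var_error = var_obs - var_true
var_error = 57.94 - 49.8284
var_error = 8.1116

8.1116


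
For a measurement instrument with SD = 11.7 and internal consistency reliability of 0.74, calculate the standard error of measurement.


SEM = SD * sqrt(1 - rxx)
SEM = 11.7 * sqrt(1 - 0.74)
SEM = 11.7 * sqrt(0.26) = 11.7 * 0.509902
SEM = 5.9659

5.9659


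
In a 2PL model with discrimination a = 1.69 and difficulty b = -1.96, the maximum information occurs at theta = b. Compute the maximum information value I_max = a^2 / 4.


For 2PL, max info at theta = b = -1.96
I_max = a^2 / 4 = 1.69^2 / 4
= 2.8561 / 4
I_max = 0.714

0.714


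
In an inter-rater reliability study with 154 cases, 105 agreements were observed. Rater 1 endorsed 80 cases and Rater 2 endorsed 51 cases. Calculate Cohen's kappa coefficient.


P_o = 105/154 = 0.681818
P_e = (80*51 + 74*103) / 23716 = 0.493422
kappa = (P_o - P_e) / (1 - P_e)
kappa = (0.681818 - 0.493422) / (1 - 0.493422)
kappa = 0.3719

0.3719


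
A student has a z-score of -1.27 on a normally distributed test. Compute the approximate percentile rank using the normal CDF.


CDF(z) = 0.5 * (1 + erf(z/sqrt(2)))
erf(-0.898) = -0.7959
CDF = 0.102
Percentile rank = 0.102 * 100 = 10.2

10.2


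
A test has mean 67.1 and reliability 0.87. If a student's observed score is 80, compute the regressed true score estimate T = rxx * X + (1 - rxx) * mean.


T_est = rxx * X + (1 - rxx) * mean
T_est = 0.87 * 80 + 0.13 * 67.1
T_est = 69.6 + 8.723
T_est = 78.323

78.323


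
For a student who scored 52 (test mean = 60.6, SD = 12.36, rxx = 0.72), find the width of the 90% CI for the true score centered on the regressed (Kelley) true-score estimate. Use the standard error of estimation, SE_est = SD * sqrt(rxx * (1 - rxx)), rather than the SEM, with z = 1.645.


True score estimate = 0.72*52 + 0.28*60.6 = 54.408
SE_est = SD * sqrt(rxx * (1 - rxx)) = 12.36 * sqrt(0.72 * 0.28) = 12.36 * sqrt(0.2016) = 5.549626
CI = T_est +/- z * SE_est, so width = 2 * z * SE_est = 2 * 1.645 * 5.549626
Width = 18.2583

18.2583


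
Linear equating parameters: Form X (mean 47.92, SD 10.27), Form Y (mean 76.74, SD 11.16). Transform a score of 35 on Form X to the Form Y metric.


slope = SD_Y / SD_X = 11.16 / 10.27 ~ 1.0867
intercept = mean_Y - slope * mean_X = 76.74 - (11.16 / 10.27) * 47.92 ~ 24.6672
Y = slope * X + intercept. To avoid rounding drift from the rounded slope/intercept, evaluate the equivalent form Y = mean_Y + SD_Y * (X - mean_X) / SD_X at full precision:
Y = 76.74 + 11.16 * (35 - 47.92) / 10.27
Y = 76.74 - 11.16 * 12.92 / 10.27
Y = 76.74 - 144.1872 / 10.27
Y = 76.74 - 14.0396
Y = 62.7004

62.7004


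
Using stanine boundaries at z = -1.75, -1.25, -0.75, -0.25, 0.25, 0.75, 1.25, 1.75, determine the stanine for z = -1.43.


Stanine boundaries: [-1.75, -1.25, -0.75, -0.25, 0.25, 0.75, 1.25, 1.75]
z = -1.43
Check each boundary:
  z >= -1.75 -> could be stanine 2
  z < -1.25
  z < -0.75
  z < -0.25
  z < 0.25
  z < 0.75
  z < 1.25
  z < 1.75
Highest qualifying boundary gives stanine = 2

2


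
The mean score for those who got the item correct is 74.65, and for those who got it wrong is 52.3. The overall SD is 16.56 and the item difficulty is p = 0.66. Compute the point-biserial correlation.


q = 1 - p = 0.34
rpb = ((M1 - M0) / SD) * sqrt(p * q)
rpb = ((74.65 - 52.3) / 16.56) * sqrt(0.66 * 0.34)
rpb = 0.6393

0.6393


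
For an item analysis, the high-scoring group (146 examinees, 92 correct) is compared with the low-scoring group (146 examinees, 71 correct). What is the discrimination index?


p_upper = 92/146 = 0.6301
p_lower = 71/146 = 0.4863
D = 0.6301 - 0.4863 = 0.1438

0.1438


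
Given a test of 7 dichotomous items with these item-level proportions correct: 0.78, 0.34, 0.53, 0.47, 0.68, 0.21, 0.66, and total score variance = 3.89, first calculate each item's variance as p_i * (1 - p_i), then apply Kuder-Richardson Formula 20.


For each item, compute p_i * q_i:
  Item 1: 0.78 * 0.22 = 0.1716
  Item 2: 0.34 * 0.66 = 0.2244
  Item 3: 0.53 * 0.47 = 0.2491
  Item 4: 0.47 * 0.53 = 0.2491
  Item 5: 0.68 * 0.32 = 0.2176
  Item 6: 0.21 * 0.79 = 0.1659
  Item 7: 0.66 * 0.34 = 0.2244
Sum(p_i * q_i) = 0.1716 + 0.2244 + 0.2491 + 0.2491 + 0.2176 + 0.1659 + 0.2244 = 1.5021
KR-20 = (k/(k-1)) * (1 - Sum(p_i*q_i) / Var_total)
= (7/6) * (1 - 1.5021/3.89)
= 1.1667 * 0.6139
KR-20 = 0.7162

0.7162


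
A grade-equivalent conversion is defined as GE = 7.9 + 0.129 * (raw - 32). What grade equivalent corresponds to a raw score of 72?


raw - median = 72 - 32 = 40
slope * diff = 0.129 * 40 = 5.16
GE = 7.9 + 5.16
GE = 13.06

13.06


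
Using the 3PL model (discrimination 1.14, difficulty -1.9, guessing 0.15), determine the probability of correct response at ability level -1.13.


logit = 1.14*(-1.13 - -1.9) = 0.8778
P* = 1/(1 + exp(-0.8778)) = 0.7064
P = 0.15 + (1 - 0.15) * 0.7064
P = 0.7504

0.7504


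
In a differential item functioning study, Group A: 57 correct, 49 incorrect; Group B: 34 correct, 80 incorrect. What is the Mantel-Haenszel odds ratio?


Odds_A = 57/49 = 1.1633
Odds_B = 34/80 = 0.425
OR = Odds_A / Odds_B = 1.1633 / 0.425
Exactly, OR = (57 * 80) / (49 * 34) = 4560 / 1666
OR = 2.7371

2.7371


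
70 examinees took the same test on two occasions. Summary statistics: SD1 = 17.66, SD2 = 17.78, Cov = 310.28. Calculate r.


r = cov(X,Y) / (SD_X * SD_Y)
r = 310.28 / (17.66 * 17.78)
r = 310.28 / 313.9948
r = 0.9882

0.9882


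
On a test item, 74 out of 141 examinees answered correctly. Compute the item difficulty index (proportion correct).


Item difficulty p = number correct / total examinees
p = 74 / 141
p = 0.5248

0.5248


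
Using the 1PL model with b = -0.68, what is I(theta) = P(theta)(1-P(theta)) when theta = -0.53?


P = 1/(1+exp(-(-0.53--0.68))) = 0.5374
I = P*(1-P) = 0.5374 * 0.4626
I = 0.2486

0.2486


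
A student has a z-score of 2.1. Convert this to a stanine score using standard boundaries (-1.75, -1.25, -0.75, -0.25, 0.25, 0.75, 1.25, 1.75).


Stanine boundaries: [-1.75, -1.25, -0.75, -0.25, 0.25, 0.75, 1.25, 1.75]
z = 2.1
Check each boundary:
  z >= -1.75 -> could be stanine 2
  z >= -1.25 -> could be stanine 3
  z >= -0.75 -> could be stanine 4
  z >= -0.25 -> could be stanine 5
  z >= 0.25 -> could be stanine 6
  z >= 0.75 -> could be stanine 7
  z >= 1.25 -> could be stanine 8
  z >= 1.75 -> could be stanine 9
Highest qualifying boundary gives stanine = 9

9


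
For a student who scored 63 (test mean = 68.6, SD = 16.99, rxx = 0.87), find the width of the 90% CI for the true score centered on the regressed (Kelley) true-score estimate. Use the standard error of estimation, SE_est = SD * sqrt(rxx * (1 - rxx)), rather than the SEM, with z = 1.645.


True score estimate = 0.87*63 + 0.13*68.6 = 63.728
SE_est = SD * sqrt(rxx * (1 - rxx)) = 16.99 * sqrt(0.87 * 0.13) = 16.99 * sqrt(0.1131) = 5.713795
CI = T_est +/- z * SE_est, so width = 2 * z * SE_est = 2 * 1.645 * 5.713795
Width = 18.7984

18.7984


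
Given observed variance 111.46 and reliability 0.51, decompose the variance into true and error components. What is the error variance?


var_true = rxx * var_obs = 0.51 * 111.46 = 56.8446
var_error = var_obs - var_true
var_error = 111.46 - 56.8446
var_error = 54.6154

54.6154


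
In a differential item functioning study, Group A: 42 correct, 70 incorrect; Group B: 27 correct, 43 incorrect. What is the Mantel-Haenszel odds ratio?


Odds_A = 42/70 = 0.6
Odds_B = 27/43 = 0.6279
OR = Odds_A / Odds_B = 0.6 / 0.6279
Exactly, OR = (42 * 43) / (70 * 27) = 1806 / 1890
OR = 0.9556

0.9556


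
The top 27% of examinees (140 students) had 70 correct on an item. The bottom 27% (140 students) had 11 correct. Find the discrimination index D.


p_upper = 70/140 = 0.5
p_lower = 11/140 = 0.0786
D = 0.5 - 0.0786 = 0.4214

0.4214


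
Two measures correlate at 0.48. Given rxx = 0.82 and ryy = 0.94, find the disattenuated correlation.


r_corrected = rxy / sqrt(rxx * ryy)
= 0.48 / sqrt(0.82 * 0.94)
= 0.48 / sqrt(0.7708)
= 0.48 / 0.877952
r_corrected = 0.5467

0.5467


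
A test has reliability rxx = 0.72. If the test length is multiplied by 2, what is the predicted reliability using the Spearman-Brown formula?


r_new = (n * rxx) / (1 + (n-1) * rxx)
r_new = (2 * 0.72) / (1 + 1 * 0.72)
r_new = 1.44 / 1.72
r_new = 0.8372

0.8372


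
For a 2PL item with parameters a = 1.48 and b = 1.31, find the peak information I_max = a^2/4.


For 2PL, max info at theta = b = 1.31
I_max = a^2 / 4 = 1.48^2 / 4
= 2.1904 / 4
I_max = 0.5476

0.5476


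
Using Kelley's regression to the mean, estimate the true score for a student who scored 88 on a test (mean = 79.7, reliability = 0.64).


T_est = rxx * X + (1 - rxx) * mean
T_est = 0.64 * 88 + 0.36 * 79.7
T_est = 56.32 + 28.692
T_est = 85.012

85.012


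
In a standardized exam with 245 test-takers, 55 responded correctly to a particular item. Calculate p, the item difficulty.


Item difficulty p = number correct / total examinees
p = 55 / 245
p = 0.2245

0.2245


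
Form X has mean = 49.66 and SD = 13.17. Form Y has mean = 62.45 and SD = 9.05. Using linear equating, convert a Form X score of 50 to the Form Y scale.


slope = SD_Y / SD_X = 9.05 / 13.17 ~ 0.6872
intercept = mean_Y - slope * mean_X = 62.45 - (9.05 / 13.17) * 49.66 ~ 28.3252
Y = slope * X + intercept. To avoid rounding drift from the rounded slope/intercept, evaluate the equivalent form Y = mean_Y + SD_Y * (X - mean_X) / SD_X at full precision:
Y = 62.45 + 9.05 * (50 - 49.66) / 13.17
Y = 62.45 + 9.05 * 0.34 / 13.17
Y = 62.45 + 3.077 / 13.17
Y = 62.45 + 0.2336
Y = 62.6836

62.6836


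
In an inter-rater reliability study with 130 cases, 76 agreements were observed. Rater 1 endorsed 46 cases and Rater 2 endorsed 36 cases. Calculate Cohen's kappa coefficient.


P_o = 76/130 = 0.584615
P_e = (46*36 + 84*94) / 16900 = 0.565207
kappa = (P_o - P_e) / (1 - P_e)
kappa = (0.584615 - 0.565207) / (1 - 0.565207)
kappa = 0.0446

0.0446


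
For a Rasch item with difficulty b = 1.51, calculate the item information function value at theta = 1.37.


P = 1/(1+exp(-(1.37-1.51))) = 0.4651
I = P*(1-P) = 0.4651 * 0.5349
I = 0.2488

0.2488


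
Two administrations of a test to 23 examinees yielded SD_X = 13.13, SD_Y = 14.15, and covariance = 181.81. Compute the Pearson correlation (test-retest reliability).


r = cov(X,Y) / (SD_X * SD_Y)
r = 181.81 / (13.13 * 14.15)
r = 181.81 / 185.7895
r = 0.9786

0.9786


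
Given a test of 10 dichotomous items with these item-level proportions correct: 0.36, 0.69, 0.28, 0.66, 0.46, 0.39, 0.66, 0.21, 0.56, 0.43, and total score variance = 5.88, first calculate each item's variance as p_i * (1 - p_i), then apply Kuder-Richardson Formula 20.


For each item, compute p_i * q_i:
  Item 1: 0.36 * 0.64 = 0.2304
  Item 2: 0.69 * 0.31 = 0.2139
  Item 3: 0.28 * 0.72 = 0.2016
  Item 4: 0.66 * 0.34 = 0.2244
  Item 5: 0.46 * 0.54 = 0.2484
  Item 6: 0.39 * 0.61 = 0.2379
  Item 7: 0.66 * 0.34 = 0.2244
  Item 8: 0.21 * 0.79 = 0.1659
  Item 9: 0.56 * 0.44 = 0.2464
  Item 10: 0.43 * 0.57 = 0.2451
Sum(p_i * q_i) = 0.2304 + 0.2139 + 0.2016 + 0.2244 + 0.2484 + 0.2379 + 0.2244 + 0.1659 + 0.2464 + 0.2451 = 2.2384
KR-20 = (k/(k-1)) * (1 - Sum(p_i*q_i) / Var_total)
= (10/9) * (1 - 2.2384/5.88)
= 1.1111 * 0.6193
KR-20 = 0.6881

0.6881


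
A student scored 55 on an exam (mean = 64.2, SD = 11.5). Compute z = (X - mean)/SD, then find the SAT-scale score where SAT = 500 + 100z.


z = (X - mean) / SD = (55 - 64.2) / 11.5
z = -9.2 / 11.5
z = -0.8
SAT-scale = SAT = 500 + 100z
Carry z at full precision (z = -9.2 / 11.5) into the conversion:
SAT-scale = 500 + 100 * (-9.2 / 11.5) = 500 + -920 / 11.5
SAT-scale = 500 + -80.0
SAT-scale = 420.0

420.0


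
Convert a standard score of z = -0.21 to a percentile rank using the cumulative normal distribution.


CDF(z) = 0.5 * (1 + erf(z/sqrt(2)))
erf(-0.1485) = -0.1663
CDF = 0.4168
Percentile rank = 0.4168 * 100 = 41.68

41.68


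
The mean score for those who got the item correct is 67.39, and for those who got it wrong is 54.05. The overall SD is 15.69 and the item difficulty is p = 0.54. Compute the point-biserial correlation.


q = 1 - p = 0.46
rpb = ((M1 - M0) / SD) * sqrt(p * q)
rpb = ((67.39 - 54.05) / 15.69) * sqrt(0.54 * 0.46)
rpb = 0.4237

0.4237


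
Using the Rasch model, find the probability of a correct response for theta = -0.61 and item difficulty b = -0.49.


theta - b = -0.61 - -0.49 = -0.12
exp(-(theta - b)) = exp(0.12) = 1.1275
P = 1 / (1 + 1.1275)
P = 0.47

0.47


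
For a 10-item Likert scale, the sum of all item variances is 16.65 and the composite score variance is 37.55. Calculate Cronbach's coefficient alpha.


alpha = (k/(k-1)) * (1 - sum(si^2)/s_total^2)
= (10/9) * (1 - 16.65/37.55)
alpha = 0.6184

0.6184


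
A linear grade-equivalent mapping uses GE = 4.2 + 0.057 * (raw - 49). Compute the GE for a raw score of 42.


raw - median = 42 - 49 = -7
slope * diff = 0.057 * -7 = -0.399
GE = 4.2 + -0.399
GE = 3.801

3.801


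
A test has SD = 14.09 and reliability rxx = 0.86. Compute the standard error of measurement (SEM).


SEM = SD * sqrt(1 - rxx)
SEM = 14.09 * sqrt(1 - 0.86)
SEM = 14.09 * sqrt(0.14) = 14.09 * 0.374166
SEM = 5.272

5.272


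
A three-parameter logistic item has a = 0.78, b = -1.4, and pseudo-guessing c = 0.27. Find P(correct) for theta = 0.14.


logit = 0.78*(0.14 - -1.4) = 1.2012
P* = 1/(1 + exp(-1.2012)) = 0.7687
P = 0.27 + (1 - 0.27) * 0.7687
P = 0.8312

0.8312


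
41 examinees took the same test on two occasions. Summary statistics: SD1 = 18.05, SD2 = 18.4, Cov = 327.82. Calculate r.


r = cov(X,Y) / (SD_X * SD_Y)
r = 327.82 / (18.05 * 18.4)
r = 327.82 / 332.12
r = 0.9871

0.9871


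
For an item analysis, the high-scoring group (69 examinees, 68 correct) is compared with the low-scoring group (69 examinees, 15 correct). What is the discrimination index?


p_upper = 68/69 = 0.9855
p_lower = 15/69 = 0.2174
D = 0.9855 - 0.2174 = 0.7681

0.7681


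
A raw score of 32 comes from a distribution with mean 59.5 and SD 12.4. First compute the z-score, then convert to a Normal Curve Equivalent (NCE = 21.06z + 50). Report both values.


z = (X - mean) / SD = (32 - 59.5) / 12.4
z = -27.5 / 12.4
z = -2.2177
NCE = NCE = 21.06z + 50
Carry z at full precision (z = -27.5 / 12.4) into the conversion:
NCE = 21.06 * (-27.5 / 12.4) + 50 = -579.15 / 12.4 + 50
NCE = -46.7056 + 50
NCE = 3.2944

3.2944


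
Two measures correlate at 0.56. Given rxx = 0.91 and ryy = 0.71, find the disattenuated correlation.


r_corrected = rxy / sqrt(rxx * ryy)
= 0.56 / sqrt(0.91 * 0.71)
= 0.56 / sqrt(0.6461)
= 0.56 / 0.803803
r_corrected = 0.6967

0.6967


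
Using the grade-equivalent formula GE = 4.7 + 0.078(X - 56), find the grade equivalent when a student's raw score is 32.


raw - median = 32 - 56 = -24
slope * diff = 0.078 * -24 = -1.872
GE = 4.7 + -1.872
GE = 2.828

2.828


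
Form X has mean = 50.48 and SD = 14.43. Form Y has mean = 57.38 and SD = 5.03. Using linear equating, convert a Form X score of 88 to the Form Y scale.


slope = SD_Y / SD_X = 5.03 / 14.43 ~ 0.3486
intercept = mean_Y - slope * mean_X = 57.38 - (5.03 / 14.43) * 50.48 ~ 39.7837
Y = slope * X + intercept. To avoid rounding drift from the rounded slope/intercept, evaluate the equivalent form Y = mean_Y + SD_Y * (X - mean_X) / SD_X at full precision:
Y = 57.38 + 5.03 * (88 - 50.48) / 14.43
Y = 57.38 + 5.03 * 37.52 / 14.43
Y = 57.38 + 188.7256 / 14.43
Y = 57.38 + 13.0787
Y = 70.4587

70.4587


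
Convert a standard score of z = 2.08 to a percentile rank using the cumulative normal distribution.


CDF(z) = 0.5 * (1 + erf(z/sqrt(2)))
erf(1.4708) = 0.9625
CDF = 0.9812
Percentile rank = 0.9812 * 100 = 98.12

98.12


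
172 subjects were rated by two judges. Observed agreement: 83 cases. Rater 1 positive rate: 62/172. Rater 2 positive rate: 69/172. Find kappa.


P_o = 83/172 = 0.482558
P_e = (62*69 + 110*103) / 29584 = 0.527582
kappa = (P_o - P_e) / (1 - P_e)
kappa = (0.482558 - 0.527582) / (1 - 0.527582)
kappa = -0.0953

-0.0953


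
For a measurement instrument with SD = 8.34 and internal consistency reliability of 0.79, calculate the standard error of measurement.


SEM = SD * sqrt(1 - rxx)
SEM = 8.34 * sqrt(1 - 0.79)
SEM = 8.34 * sqrt(0.21) = 8.34 * 0.458258
SEM = 3.8219

3.8219


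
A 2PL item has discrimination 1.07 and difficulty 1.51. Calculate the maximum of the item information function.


For 2PL, max info at theta = b = 1.51
I_max = a^2 / 4 = 1.07^2 / 4
= 1.1449 / 4
I_max = 0.2862

0.2862


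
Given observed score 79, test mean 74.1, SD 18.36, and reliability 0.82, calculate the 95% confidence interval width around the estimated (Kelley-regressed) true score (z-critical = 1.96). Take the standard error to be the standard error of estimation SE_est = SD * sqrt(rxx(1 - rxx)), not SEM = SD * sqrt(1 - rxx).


True score estimate = 0.82*79 + 0.18*74.1 = 78.118
SE_est = SD * sqrt(rxx * (1 - rxx)) = 18.36 * sqrt(0.82 * 0.18) = 18.36 * sqrt(0.1476) = 7.053682
CI = T_est +/- z * SE_est, so width = 2 * z * SE_est = 2 * 1.96 * 7.053682
Width = 27.6504

27.6504


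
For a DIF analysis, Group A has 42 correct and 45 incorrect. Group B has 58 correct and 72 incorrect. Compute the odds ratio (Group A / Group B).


Odds_A = 42/45 = 0.9333
Odds_B = 58/72 = 0.8056
OR = Odds_A / Odds_B = 0.9333 / 0.8056
Exactly, OR = (42 * 72) / (45 * 58) = 3024 / 2610
OR = 1.1586

1.1586


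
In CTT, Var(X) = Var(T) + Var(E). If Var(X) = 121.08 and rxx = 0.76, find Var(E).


var_true = rxx * var_obs = 0.76 * 121.08 = 92.0208
var_error = var_obs - var_true
var_error = 121.08 - 92.0208
var_error = 29.0592

29.0592


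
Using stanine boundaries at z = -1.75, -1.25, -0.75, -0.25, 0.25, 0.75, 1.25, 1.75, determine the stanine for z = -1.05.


Stanine boundaries: [-1.75, -1.25, -0.75, -0.25, 0.25, 0.75, 1.25, 1.75]
z = -1.05
Check each boundary:
  z >= -1.75 -> could be stanine 2
  z >= -1.25 -> could be stanine 3
  z < -0.75
  z < -0.25
  z < 0.25
  z < 0.75
  z < 1.25
  z < 1.75
Highest qualifying boundary gives stanine = 3

3


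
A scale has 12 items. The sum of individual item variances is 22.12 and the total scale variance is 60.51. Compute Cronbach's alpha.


alpha = (k/(k-1)) * (1 - sum(si^2)/s_total^2)
= (12/11) * (1 - 22.12/60.51)
alpha = 0.6921

0.6921


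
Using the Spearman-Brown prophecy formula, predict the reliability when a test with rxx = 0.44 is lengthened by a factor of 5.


r_new = (n * rxx) / (1 + (n-1) * rxx)
r_new = (5 * 0.44) / (1 + 4 * 0.44)
r_new = 2.2 / 2.76
r_new = 0.7971

0.7971


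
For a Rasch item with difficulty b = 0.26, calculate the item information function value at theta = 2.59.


P = 1/(1+exp(-(2.59-0.26))) = 0.9113
I = P*(1-P) = 0.9113 * 0.0887
I = 0.0808

0.0808


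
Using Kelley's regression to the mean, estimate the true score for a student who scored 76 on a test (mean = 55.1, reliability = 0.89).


T_est = rxx * X + (1 - rxx) * mean
T_est = 0.89 * 76 + 0.11 * 55.1
T_est = 67.64 + 6.061
T_est = 73.701

73.701


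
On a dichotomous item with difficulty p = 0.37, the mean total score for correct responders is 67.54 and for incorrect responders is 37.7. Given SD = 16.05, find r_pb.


q = 1 - p = 0.63
rpb = ((M1 - M0) / SD) * sqrt(p * q)
rpb = ((67.54 - 37.7) / 16.05) * sqrt(0.37 * 0.63)
rpb = 0.8976

0.8976


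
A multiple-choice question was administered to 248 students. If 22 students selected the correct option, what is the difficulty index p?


Item difficulty p = number correct / total examinees
p = 22 / 248
p = 0.0887

0.0887


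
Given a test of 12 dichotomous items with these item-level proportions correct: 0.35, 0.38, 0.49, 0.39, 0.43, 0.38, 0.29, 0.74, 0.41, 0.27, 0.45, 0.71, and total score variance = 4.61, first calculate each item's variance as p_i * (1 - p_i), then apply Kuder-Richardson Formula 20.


For each item, compute p_i * q_i:
  Item 1: 0.35 * 0.65 = 0.2275
  Item 2: 0.38 * 0.62 = 0.2356
  Item 3: 0.49 * 0.51 = 0.2499
  Item 4: 0.39 * 0.61 = 0.2379
  Item 5: 0.43 * 0.57 = 0.2451
  Item 6: 0.38 * 0.62 = 0.2356
  Item 7: 0.29 * 0.71 = 0.2059
  Item 8: 0.74 * 0.26 = 0.1924
  Item 9: 0.41 * 0.59 = 0.2419
  Item 10: 0.27 * 0.73 = 0.1971
  Item 11: 0.45 * 0.55 = 0.2475
  Item 12: 0.71 * 0.29 = 0.2059
Sum(p_i * q_i) = 0.2275 + 0.2356 + 0.2499 + 0.2379 + 0.2451 + 0.2356 + 0.2059 + 0.1924 + 0.2419 + 0.1971 + 0.2475 + 0.2059 = 2.7223
KR-20 = (k/(k-1)) * (1 - Sum(p_i*q_i) / Var_total)
= (12/11) * (1 - 2.7223/4.61)
= 1.0909 * 0.4095
KR-20 = 0.4467

0.4467


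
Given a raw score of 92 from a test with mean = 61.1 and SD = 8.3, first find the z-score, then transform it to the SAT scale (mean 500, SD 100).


z = (X - mean) / SD = (92 - 61.1) / 8.3
z = 30.9 / 8.3
z = 3.7229
SAT-scale = SAT = 500 + 100z
Carry z at full precision (z = 30.9 / 8.3) into the conversion:
SAT-scale = 500 + 100 * (30.9 / 8.3) = 500 + 3090 / 8.3
SAT-scale = 500 + 372.2892
SAT-scale = 872.2892

872.2892
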